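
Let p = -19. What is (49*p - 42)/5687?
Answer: -973/5687 ≈ -0.17109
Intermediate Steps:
(49*p - 42)/5687 = (49*(-19) - 42)/5687 = (-931 - 42)*(1/5687) = -973*1/5687 = -973/5687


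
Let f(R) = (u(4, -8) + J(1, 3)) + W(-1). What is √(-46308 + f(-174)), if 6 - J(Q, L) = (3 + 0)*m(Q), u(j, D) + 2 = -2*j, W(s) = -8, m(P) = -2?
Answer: 3*I*√5146 ≈ 215.21*I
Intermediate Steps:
u(j, D) = -2 - 2*j
J(Q, L) = 12 (J(Q, L) = 6 - (3 + 0)*(-2) = 6 - 3*(-2) = 6 - 1*(-6) = 6 + 6 = 12)
f(R) = -6 (f(R) = ((-2 - 2*4) + 12) - 8 = ((-2 - 8) + 12) - 8 = (-10 + 12) - 8 = 2 - 8 = -6)
√(-46308 + f(-174)) = √(-46308 - 6) = √(-46314) = 3*I*√5146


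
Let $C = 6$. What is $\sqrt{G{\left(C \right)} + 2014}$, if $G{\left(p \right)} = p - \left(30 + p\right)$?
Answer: $8 \sqrt{31} \approx 44.542$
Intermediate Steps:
$G{\left(p \right)} = -30$
$\sqrt{G{\left(C \right)} + 2014} = \sqrt{-30 + 2014} = \sqrt{1984} = 8 \sqrt{31}$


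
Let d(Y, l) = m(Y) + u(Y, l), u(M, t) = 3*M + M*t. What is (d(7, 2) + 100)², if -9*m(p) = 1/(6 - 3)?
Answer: 13278736/729 ≈ 18215.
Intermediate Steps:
m(p) = -1/27 (m(p) = -1/(9*(6 - 3)) = -⅑/3 = -⅑*⅓ = -1/27)
d(Y, l) = -1/27 + Y*(3 + l)
(d(7, 2) + 100)² = ((-1/27 + 7*(3 + 2)) + 100)² = ((-1/27 + 7*5) + 100)² = ((-1/27 + 35) + 100)² = (944/27 + 100)² = (3644/27)² = 13278736/729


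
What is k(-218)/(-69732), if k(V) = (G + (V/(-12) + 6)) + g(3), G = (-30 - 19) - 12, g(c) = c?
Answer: 203/418392 ≈ 0.00048519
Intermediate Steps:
G = -61 (G = -49 - 12 = -61)
k(V) = -52 - V/12 (k(V) = (-61 + (V/(-12) + 6)) + 3 = (-61 + (V*(-1/12) + 6)) + 3 = (-61 + (-V/12 + 6)) + 3 = (-61 + (6 - V/12)) + 3 = (-55 - V/12) + 3 = -52 - V/12)
k(-218)/(-69732) = (-52 - 1/12*(-218))/(-69732) = (-52 + 109/6)*(-1/69732) = -203/6*(-1/69732) = 203/418392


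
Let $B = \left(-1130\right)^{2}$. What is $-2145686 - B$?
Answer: $-3422586$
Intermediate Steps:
$B = 1276900$
$-2145686 - B = -2145686 - 1276900 = -3422586$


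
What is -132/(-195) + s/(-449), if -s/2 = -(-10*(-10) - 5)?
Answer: 7406/29185 ≈ 0.25376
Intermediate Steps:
s = 190 (s = -(-2)*(-10*(-10) - 5) = -(-2)*(100 - 5) = -(-2)*95 = -2*(-95) = 190)
-132/(-195) + s/(-449) = -132/(-195) + 190/(-449) = -132*(-1/195) + 190*(-1/449) = 44/65 - 190/449 = 7406/29185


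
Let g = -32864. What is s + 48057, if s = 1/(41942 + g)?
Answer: 436261447/9078 ≈ 48057.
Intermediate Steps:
s = 1/9078 (s = 1/(41942 - 32864) = 1/9078 ≈ 0.00011016)
s + 48057 = 1/9078 + 48057 = 436261447/9078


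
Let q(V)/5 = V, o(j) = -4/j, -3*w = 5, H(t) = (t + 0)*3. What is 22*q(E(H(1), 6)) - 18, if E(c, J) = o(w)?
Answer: 246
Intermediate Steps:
H(t) = 3*t (H(t) = t*3 = 3*t)
w = -5/3 (w = -1/3*5 = -5/3 ≈ -1.6667)
E(c, J) = 12/5 (E(c, J) = -4/(-5/3) = -4*(-3/5) = 12/5)
q(V) = 5*V
22*q(E(H(1), 6)) - 18 = 22*(5*(12/5)) - 18 = 22*12 - 18 = 264 - 18 = 246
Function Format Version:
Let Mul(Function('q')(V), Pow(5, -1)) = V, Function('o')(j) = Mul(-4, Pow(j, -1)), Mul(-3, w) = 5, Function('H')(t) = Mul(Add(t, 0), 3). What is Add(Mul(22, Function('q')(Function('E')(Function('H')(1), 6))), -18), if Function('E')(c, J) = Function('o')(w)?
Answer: 246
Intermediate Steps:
Function('H')(t) = Mul(3, t) (Function('H')(t) = Mul(t, 3) = Mul(3, t))
w = Rational(-5, 3) (w = Mul(Rational(-1, 3), 5) = Rational(-5, 3) ≈ -1.6667)
Function('E')(c, J) = Rational(12, 5) (Function('E')(c, J) = Mul(-4, Pow(Rational(-5, 3), -1)) = Mul(-4, Rational(-3, 5)) = Rational(12, 5))
Function('q')(V) = Mul(5, V)
Add(Mul(22, Function('q')(Function('E')(Function('H')(1), 6))), -18) = Add(Mul(22, Mul(5, Rational(12, 5))), -18) = Add(Mul(22, 12), -18) = Add(264, -18) = 246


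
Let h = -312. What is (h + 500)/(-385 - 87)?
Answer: -47/118 ≈ -0.39830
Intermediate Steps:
(h + 500)/(-385 - 87) = (-312 + 500)/(-385 - 87) = 188/(-472) = 188*(-1/472) = -47/118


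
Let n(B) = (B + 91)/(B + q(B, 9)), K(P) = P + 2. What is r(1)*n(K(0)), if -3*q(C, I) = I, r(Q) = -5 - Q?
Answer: 558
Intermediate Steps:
K(P) = 2 + P
q(C, I) = -I/3
n(B) = (91 + B)/(-3 + B) (n(B) = (B + 91)/(B - 1/3*9) = (91 + B)/(B - 3) = (91 + B)/(-3 + B))
r(1)*n(K(0)) = (-5 - 1*1)*((91 + (2 + 0))/(-3 + (2 + 0))) = (-5 - 1)*((91 + 2)/(-3 + 2)) = -6*93/(-1) = -(-6)*93 = -6*(-93) = 558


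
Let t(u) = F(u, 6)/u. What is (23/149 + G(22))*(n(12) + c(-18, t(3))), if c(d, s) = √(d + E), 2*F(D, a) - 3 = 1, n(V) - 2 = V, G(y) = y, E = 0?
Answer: 46214/149 + 9903*I*√2/149 ≈ 310.16 + 93.993*I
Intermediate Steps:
n(V) = 2 + V
F(D, a) = 2 (F(D, a) = 3/2 + (½)*1 = 3/2 + ½ = 2)
t(u) = 2/u
c(d, s) = √d (c(d, s) = √(d + 0) = √d)
(23/149 + G(22))*(n(12) + c(-18, t(3))) = (23/149 + 22)*((2 + 12) + √(-18)) = (23*(1/149) + 22)*(14 + 3*I*√2) = (23/149 + 22)*(14 + 3*I*√2) = 3301*(14 + 3*I*√2)/149 = 46214/149 + 9903*I*√2/149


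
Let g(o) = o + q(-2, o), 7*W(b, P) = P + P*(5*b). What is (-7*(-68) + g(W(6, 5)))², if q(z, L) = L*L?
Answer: 2345852356/2401 ≈ 9.7703e+5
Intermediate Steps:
q(z, L) = L²
W(b, P) = P/7 + 5*P*b/7 (W(b, P) = (P + P*(5*b))/7 = (P + 5*P*b)/7 = P/7 + 5*P*b/7)
g(o) = o + o²
(-7*(-68) + g(W(6, 5)))² = (-7*(-68) + ((⅐)*5*(1 + 5*6))*(1 + (⅐)*5*(1 + 5*6)))² = (476 + ((⅐)*5*(1 + 30))*(1 + (⅐)*5*(1 + 30)))² = (476 + ((⅐)*5*31)*(1 + (⅐)*5*31))² = (476 + 155*(1 + 155/7)/7)² = (476 + (155/7)*(162/7))² = (476 + 25110/49)² = (48434/49)² = 2345852356/2401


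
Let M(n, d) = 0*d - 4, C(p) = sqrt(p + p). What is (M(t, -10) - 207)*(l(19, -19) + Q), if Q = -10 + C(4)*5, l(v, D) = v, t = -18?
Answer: -1899 - 2110*sqrt(2) ≈ -4883.0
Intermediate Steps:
C(p) = sqrt(2)*sqrt(p) (C(p) = sqrt(2*p) = sqrt(2)*sqrt(p))
Q = -10 + 10*sqrt(2) (Q = -10 + (sqrt(2)*sqrt(4))*5 = -10 + (sqrt(2)*2)*5 = -10 + (2*sqrt(2))*5 = -10 + 10*sqrt(2) ≈ 4.1421)
M(n, d) = -4 (M(n, d) = 0 - 4 = -4)
(M(t, -10) - 207)*(l(19, -19) + Q) = (-4 - 207)*(19 + (-10 + 10*sqrt(2))) = -211*(9 + 10*sqrt(2)) = -1899 - 2110*sqrt(2)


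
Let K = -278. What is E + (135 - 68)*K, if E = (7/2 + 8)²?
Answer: -73975/4 ≈ -18494.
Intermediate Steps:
E = 529/4 (E = (7*(½) + 8)² = (7/2 + 8)² = (23/2)² = 529/4 ≈ 132.25)
E + (135 - 68)*K = 529/4 + (135 - 68)*(-278) = 529/4 + 67*(-278) = 529/4 - 18626 = -73975/4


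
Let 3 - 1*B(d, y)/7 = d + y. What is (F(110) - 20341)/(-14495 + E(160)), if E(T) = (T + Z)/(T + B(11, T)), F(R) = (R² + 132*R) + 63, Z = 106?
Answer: -1073912/2454531 ≈ -0.43752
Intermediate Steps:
B(d, y) = 21 - 7*d - 7*y (B(d, y) = 21 - 7*(d + y) = 21 + (-7*d - 7*y) = 21 - 7*d - 7*y)
F(R) = 63 + R² + 132*R
E(T) = (106 + T)/(-56 - 6*T) (E(T) = (T + 106)/(T + (21 - 7*11 - 7*T)) = (106 + T)/(T + (21 - 77 - 7*T)) = (106 + T)/(T + (-56 - 7*T)) = (106 + T)/(-56 - 6*T))
(F(110) - 20341)/(-14495 + E(160)) = ((63 + 110² + 132*110) - 20341)/(-14495 + (-106 - 1*160)/(2*(28 + 3*160))) = ((63 + 12100 + 14520) - 20341)/(-14495 + (-106 - 160)/(2*(28 + 480))) = (26683 - 20341)/(-14495 + (½)*(-266)/508) = 6342/(-14495 + (½)*(1/508)*(-266)) = 6342/(-14495 - 133/508) = 6342/(-7363593/508) = 6342*(-508/7363593) = -1073912/2454531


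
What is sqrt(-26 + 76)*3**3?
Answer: 135*sqrt(2) ≈ 190.92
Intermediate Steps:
sqrt(-26 + 76)*3**3 = sqrt(50)*27 = (5*sqrt(2))*27 = 135*sqrt(2)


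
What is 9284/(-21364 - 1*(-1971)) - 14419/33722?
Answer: -53882065/59451886 ≈ -0.90631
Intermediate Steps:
9284/(-21364 - 1*(-1971)) - 14419/33722 = 9284/(-21364 + 1971) - 14419*1/33722 = 9284/(-19393) - 14419/33722 = 9284*(-1/19393) - 14419/33722 = -844/1763 - 14419/33722 = -53882065/59451886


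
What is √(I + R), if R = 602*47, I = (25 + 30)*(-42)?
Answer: 8*√406 ≈ 161.20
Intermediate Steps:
I = -2310 (I = 55*(-42) = -2310)
R = 28294
√(I + R) = √(-2310 + 28294) = √25984 = 8*√406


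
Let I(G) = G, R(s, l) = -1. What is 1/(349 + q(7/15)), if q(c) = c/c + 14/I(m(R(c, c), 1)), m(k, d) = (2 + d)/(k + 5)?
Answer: 3/1106 ≈ 0.0027125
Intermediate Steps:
m(k, d) = (2 + d)/(5 + k)
q(c) = 59/3 (q(c) = c/c + 14/(((2 + 1)/(5 - 1))) = 1 + 14/((3/4)) = 1 + 14/(((¼)*3)) = 1 + 14/(¾) = 1 + 14*(4/3) = 1 + 56/3 = 59/3)
1/(349 + q(7/15)) = 1/(349 + 59/3) = 1/(1106/3) = 3/1106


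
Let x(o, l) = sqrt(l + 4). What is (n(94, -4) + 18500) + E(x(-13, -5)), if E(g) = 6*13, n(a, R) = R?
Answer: 18574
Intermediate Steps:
x(o, l) = sqrt(4 + l)
E(g) = 78
(n(94, -4) + 18500) + E(x(-13, -5)) = (-4 + 18500) + 78 = 18496 + 78 = 18574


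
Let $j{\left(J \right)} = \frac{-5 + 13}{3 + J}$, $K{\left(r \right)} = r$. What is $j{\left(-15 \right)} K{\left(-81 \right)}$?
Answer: $54$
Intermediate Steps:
$j{\left(J \right)} = \frac{8}{3 + J}$
$j{\left(-15 \right)} K{\left(-81 \right)} = \frac{8}{3 - 15} \left(-81\right) = \frac{8}{-12} \left(-81\right) = 8 \left(- \frac{1}{12}\right) \left(-81\right) = \left(- \frac{2}{3}\right) \left(-81\right) = 54$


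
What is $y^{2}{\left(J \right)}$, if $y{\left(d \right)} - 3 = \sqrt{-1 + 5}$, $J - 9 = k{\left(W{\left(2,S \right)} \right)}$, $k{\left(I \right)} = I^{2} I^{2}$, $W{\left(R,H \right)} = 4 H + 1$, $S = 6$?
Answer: $25$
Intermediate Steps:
$W{\left(R,H \right)} = 1 + 4 H$
$k{\left(I \right)} = I^{4}$
$J = 390634$ ($J = 9 + \left(1 + 4 \cdot 6\right)^{4} = 9 + \left(1 + 24\right)^{4} = 9 + 25^{4} = 9 + 390625 = 390634$)
$y{\left(d \right)} = 5$ ($y{\left(d \right)} = 3 + \sqrt{-1 + 5} = 3 + \sqrt{4} = 3 + 2 = 5$)
$y^{2}{\left(J \right)} = 5^{2} = 25$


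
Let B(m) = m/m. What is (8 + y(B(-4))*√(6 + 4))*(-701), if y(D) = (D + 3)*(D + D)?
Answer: -5608 - 5608*√10 ≈ -23342.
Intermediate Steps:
B(m) = 1
y(D) = 2*D*(3 + D) (y(D) = (3 + D)*(2*D) = 2*D*(3 + D))
(8 + y(B(-4))*√(6 + 4))*(-701) = (8 + (2*1*(3 + 1))*√(6 + 4))*(-701) = (8 + (2*1*4)*√10)*(-701) = (8 + 8*√10)*(-701) = -5608 - 5608*√10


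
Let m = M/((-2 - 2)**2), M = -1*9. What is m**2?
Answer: 81/256 ≈ 0.31641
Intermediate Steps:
M = -9
m = -9/16 (m = -9/(-2 - 2)**2 = -9/((-4)**2) = -9/16 ≈ -0.56250)
m**2 = (-9/16)**2 = 81/256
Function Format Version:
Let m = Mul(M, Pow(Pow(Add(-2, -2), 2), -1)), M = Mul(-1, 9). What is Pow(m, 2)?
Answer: Rational(81, 256) ≈ 0.31641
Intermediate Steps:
M = -9
m = Rational(-9, 16) (m = Mul(-9, Pow(Pow(Add(-2, -2), 2), -1)) = Mul(-9, Pow(Pow(-4, 2), -1)) = Mul(-9, Pow(16, -1)) = Mul(-9, Rational(1, 16)) = Rational(-9, 16) ≈ -0.56250)
Pow(m, 2) = Pow(Rational(-9, 16), 2) = Rational(81, 256)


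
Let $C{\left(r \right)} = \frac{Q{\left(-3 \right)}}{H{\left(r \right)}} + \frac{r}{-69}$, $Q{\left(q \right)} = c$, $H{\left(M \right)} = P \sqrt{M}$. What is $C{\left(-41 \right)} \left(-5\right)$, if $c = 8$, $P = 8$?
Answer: $- \frac{205}{69} + \frac{5 i \sqrt{41}}{41} \approx -2.971 + 0.78087 i$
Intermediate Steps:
$H{\left(M \right)} = 8 \sqrt{M}$
$Q{\left(q \right)} = 8$
$C{\left(r \right)} = \frac{1}{\sqrt{r}} - \frac{r}{69}$ ($C{\left(r \right)} = \frac{8}{8 \sqrt{r}} + \frac{r}{-69} = 8 \frac{1}{8 \sqrt{r}} + r \left(- \frac{1}{69}\right) = \frac{1}{\sqrt{r}} - \frac{r}{69}$)
$C{\left(-41 \right)} \left(-5\right) = \left(\frac{1}{\sqrt{-41}} - - \frac{41}{69}\right) \left(-5\right) = \left(- \frac{i \sqrt{41}}{41} + \frac{41}{69}\right) \left(-5\right) = \left(\frac{41}{69} - \frac{i \sqrt{41}}{41}\right) \left(-5\right) = - \frac{205}{69} + \frac{5 i \sqrt{41}}{41}$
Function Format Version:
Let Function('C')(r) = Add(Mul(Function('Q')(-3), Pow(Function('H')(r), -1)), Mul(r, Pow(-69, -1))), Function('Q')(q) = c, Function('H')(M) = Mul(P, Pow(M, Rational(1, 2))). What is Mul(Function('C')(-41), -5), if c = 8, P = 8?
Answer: Add(Rational(-205, 69), Mul(Rational(5, 41), I, Pow(41, Rational(1, 2)))) ≈ Add(-2.9710, Mul(0.78087, I))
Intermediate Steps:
Function('H')(M) = Mul(8, Pow(M, Rational(1, 2)))
Function('Q')(q) = 8
Function('C')(r) = Add(Pow(r, Rational(-1, 2)), Mul(Rational(-1, 69), r)) (Function('C')(r) = Add(Mul(8, Pow(Mul(8, Pow(r, Rational(1, 2))), -1)), Mul(r, Pow(-69, -1))) = Add(Mul(8, Mul(Rational(1, 8), Pow(r, Rational(-1, 2)))), Mul(r, Rational(-1, 69))) = Add(Pow(r, Rational(-1, 2)), Mul(Rational(-1, 69), r)))
Mul(Function('C')(-41), -5) = Mul(Add(Pow(-41, Rational(-1, 2)), Mul(Rational(-1, 69), -41)), -5) = Mul(Add(Mul(Rational(-1, 41), I, Pow(41, Rational(1, 2))), Rational(41, 69)), -5) = Mul(Add(Rational(41, 69), Mul(Rational(-1, 41), I, Pow(41, Rational(1, 2)))), -5) = Add(Rational(-205, 69), Mul(Rational(5, 41), I, Pow(41, Rational(1, 2))))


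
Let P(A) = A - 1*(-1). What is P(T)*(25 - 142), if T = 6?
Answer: -819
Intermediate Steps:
P(A) = 1 + A (P(A) = A + 1 = 1 + A)
P(T)*(25 - 142) = (1 + 6)*(25 - 142) = 7*(-117) = -819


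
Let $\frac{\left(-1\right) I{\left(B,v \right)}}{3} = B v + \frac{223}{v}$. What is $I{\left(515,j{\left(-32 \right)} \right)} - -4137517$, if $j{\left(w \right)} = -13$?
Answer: $\frac{54049495}{13} \approx 4.1577 \cdot 10^{6}$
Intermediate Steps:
$I{\left(B,v \right)} = - \frac{669}{v} - 3 B v$ ($I{\left(B,v \right)} = - 3 \left(B v + \frac{223}{v}\right) = - 3 \left(\frac{223}{v} + B v\right) = - \frac{669}{v} - 3 B v$)
$I{\left(515,j{\left(-32 \right)} \right)} - -4137517 = \left(- \frac{669}{-13} - 1545 \left(-13\right)\right) - -4137517 = \left(\left(-669\right) \left(- \frac{1}{13}\right) + 20085\right) + 4137517 = \left(\frac{669}{13} + 20085\right) + 4137517 = \frac{261774}{13} + 4137517 = \frac{54049495}{13}$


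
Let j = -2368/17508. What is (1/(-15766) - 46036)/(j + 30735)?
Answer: -3176842256529/2120944846298 ≈ -1.4978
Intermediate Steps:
j = -592/4377 (j = -2368*1/17508 = -592/4377 ≈ -0.13525)
(1/(-15766) - 46036)/(j + 30735) = (1/(-15766) - 46036)/(-592/4377 + 30735) = (-1/15766 - 46036)/(134526503/4377) = -725803577/15766*4377/134526503 = -3176842256529/2120944846298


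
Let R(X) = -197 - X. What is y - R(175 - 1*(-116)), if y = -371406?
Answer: -370918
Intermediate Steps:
y - R(175 - 1*(-116)) = -371406 - (-197 - (175 - 1*(-116))) = -371406 - (-197 - (175 + 116)) = -371406 - (-197 - 1*291) = -371406 - (-197 - 291) = -371406 - 1*(-488) = -371406 + 488 = -370918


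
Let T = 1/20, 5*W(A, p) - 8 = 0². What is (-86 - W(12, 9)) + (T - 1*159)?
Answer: -4931/20 ≈ -246.55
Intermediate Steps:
W(A, p) = 8/5 (W(A, p) = 8/5 + (⅕)*0² = 8/5 + (⅕)*0 = 8/5 + 0 = 8/5)
T = 1/20 ≈ 0.050000
(-86 - W(12, 9)) + (T - 1*159) = (-86 - 1*8/5) + (1/20 - 1*159) = (-86 - 8/5) + (1/20 - 159) = -438/5 - 3179/20 = -4931/20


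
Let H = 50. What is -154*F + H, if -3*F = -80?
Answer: -12170/3 ≈ -4056.7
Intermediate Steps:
F = 80/3 (F = -1/3*(-80) = 80/3 ≈ 26.667)
-154*F + H = -154*80/3 + 50 = -12320/3 + 50 = -12170/3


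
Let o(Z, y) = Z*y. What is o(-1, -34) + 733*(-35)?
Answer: -25621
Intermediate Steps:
o(-1, -34) + 733*(-35) = -1*(-34) + 733*(-35) = 34 - 25655 = -25621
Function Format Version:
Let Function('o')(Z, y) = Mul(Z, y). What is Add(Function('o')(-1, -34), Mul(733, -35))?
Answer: -25621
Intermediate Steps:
Add(Function('o')(-1, -34), Mul(733, -35)) = Add(Mul(-1, -34), Mul(733, -35)) = Add(34, -25655) = -25621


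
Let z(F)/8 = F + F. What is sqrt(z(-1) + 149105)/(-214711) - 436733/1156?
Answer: -436733/1156 - sqrt(149089)/214711 ≈ -377.80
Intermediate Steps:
z(F) = 16*F (z(F) = 8*(F + F) = 8*(2*F) = 16*F)
sqrt(z(-1) + 149105)/(-214711) - 436733/1156 = sqrt(16*(-1) + 149105)/(-214711) - 436733/1156 = sqrt(-16 + 149105)*(-1/214711) - 436733*1/1156 = sqrt(149089)*(-1/214711) - 436733/1156 = -sqrt(149089)/214711 - 436733/1156 = -436733/1156 - sqrt(149089)/214711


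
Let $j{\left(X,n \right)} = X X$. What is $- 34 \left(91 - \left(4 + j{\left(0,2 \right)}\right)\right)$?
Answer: $-2958$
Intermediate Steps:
$j{\left(X,n \right)} = X^{2}$
$- 34 \left(91 - \left(4 + j{\left(0,2 \right)}\right)\right) = - 34 \left(91 - \left(4 + 0^{2}\right)\right) = - 34 \left(91 - \left(4 + 0\right)\right) = - 34 \left(91 - 4\right) = \left(-34\right) 87 = -2958$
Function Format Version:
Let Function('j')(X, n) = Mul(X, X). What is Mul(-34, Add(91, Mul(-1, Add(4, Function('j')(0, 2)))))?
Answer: -2958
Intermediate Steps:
Function('j')(X, n) = Pow(X, 2)
Mul(-34, Add(91, Mul(-1, Add(4, Function('j')(0, 2))))) = Mul(-34, Add(91, Mul(-1, Add(4, Pow(0, 2))))) = Mul(-34, Add(91, Mul(-1, Add(4, 0)))) = Mul(-34, Add(91, Mul(-1, 4))) = Mul(-34, Add(91, -4)) = Mul(-34, 87) = -2958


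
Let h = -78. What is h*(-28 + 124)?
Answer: -7488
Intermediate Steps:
h*(-28 + 124) = -78*(-28 + 124) = -78*96 = -7488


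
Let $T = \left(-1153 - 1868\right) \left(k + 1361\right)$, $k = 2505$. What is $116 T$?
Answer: $-1354785576$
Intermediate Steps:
$T = -11679186$ ($T = \left(-1153 - 1868\right) \left(2505 + 1361\right) = \left(-3021\right) 3866 = -11679186$)
$116 T = 116 \left(-11679186\right) = -1354785576$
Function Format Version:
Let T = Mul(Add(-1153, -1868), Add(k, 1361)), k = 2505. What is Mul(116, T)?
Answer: -1354785576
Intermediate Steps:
T = -11679186 (T = Mul(Add(-1153, -1868), Add(2505, 1361)) = Mul(-3021, 3866) = -11679186)
Mul(116, T) = Mul(116, -11679186) = -1354785576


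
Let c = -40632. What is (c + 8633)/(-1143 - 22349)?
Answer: 31999/23492 ≈ 1.3621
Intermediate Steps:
(c + 8633)/(-1143 - 22349) = (-40632 + 8633)/(-1143 - 22349) = -31999/(-23492) = -31999*(-1/23492) = 31999/23492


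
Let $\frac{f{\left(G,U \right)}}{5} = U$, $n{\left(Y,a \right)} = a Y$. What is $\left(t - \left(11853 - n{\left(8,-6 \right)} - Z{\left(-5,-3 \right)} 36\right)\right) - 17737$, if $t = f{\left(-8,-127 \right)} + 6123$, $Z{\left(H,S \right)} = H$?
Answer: $-24330$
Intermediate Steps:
$n{\left(Y,a \right)} = Y a$
$f{\left(G,U \right)} = 5 U$
$t = 5488$ ($t = 5 \left(-127\right) + 6123 = -635 + 6123 = 5488$)
$\left(t - \left(11853 - n{\left(8,-6 \right)} - Z{\left(-5,-3 \right)} 36\right)\right) - 17737 = \left(5488 + \left(\left(8 \left(-6\right) - 180\right) - 11853\right)\right) - 17737 = \left(5488 - 12081\right) - 17737 = -6593 - 17737 = -24330$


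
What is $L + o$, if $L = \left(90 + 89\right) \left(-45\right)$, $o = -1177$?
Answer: $-9232$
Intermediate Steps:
$L = -8055$ ($L = 179 \left(-45\right) = -8055$)
$L + o = -8055 - 1177 = -9232$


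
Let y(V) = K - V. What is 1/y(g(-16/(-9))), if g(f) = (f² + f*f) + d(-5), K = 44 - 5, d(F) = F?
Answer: 81/3052 ≈ 0.026540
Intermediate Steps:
K = 39
g(f) = -5 + 2*f² (g(f) = (f² + f*f) - 5 = (f² + f²) - 5 = 2*f² - 5 = -5 + 2*f²)
y(V) = 39 - V
1/y(g(-16/(-9))) = 1/(39 - (-5 + 2*(-16/(-9))²)) = 1/(39 - (-5 + 2*(-16*(-⅑))²)) = 1/(39 - (-5 + 2*(16/9)²)) = 1/(39 - (-5 + 2*(256/81))) = 1/(39 - (-5 + 512/81)) = 1/(39 - 1*107/81) = 1/(39 - 107/81) = 1/(3052/81) = 81/3052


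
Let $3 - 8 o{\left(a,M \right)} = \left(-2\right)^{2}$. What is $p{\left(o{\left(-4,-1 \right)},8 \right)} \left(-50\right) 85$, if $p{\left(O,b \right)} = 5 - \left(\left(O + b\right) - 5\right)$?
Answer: $- \frac{36125}{4} \approx -9031.3$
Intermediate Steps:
$o{\left(a,M \right)} = - \frac{1}{8}$ ($o{\left(a,M \right)} = \frac{3}{8} - \frac{\left(-2\right)^{2}}{8} = \frac{3}{8} - \frac{1}{2} = - \frac{1}{8}$)
$p{\left(O,b \right)} = 10 - O - b$ ($p{\left(O,b \right)} = 5 - \left(-5 + O + b\right) = 10 - O - b$)
$p{\left(o{\left(-4,-1 \right)},8 \right)} \left(-50\right) 85 = \left(10 - - \frac{1}{8} - 8\right) \left(-50\right) 85 = \left(10 + \frac{1}{8} - 8\right) \left(-50\right) 85 = \frac{17}{8} \left(-50\right) 85 = \left(- \frac{425}{4}\right) 85 = - \frac{36125}{4}$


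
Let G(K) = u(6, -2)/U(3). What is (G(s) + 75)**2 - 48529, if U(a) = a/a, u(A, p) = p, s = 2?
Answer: -43200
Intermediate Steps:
U(a) = 1
G(K) = -2 (G(K) = -2/1 = -2*1 = -2)
(G(s) + 75)**2 - 48529 = (-2 + 75)**2 - 48529 = 73**2 - 48529 = 5329 - 48529 = -43200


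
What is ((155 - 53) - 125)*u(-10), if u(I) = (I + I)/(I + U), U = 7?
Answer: -460/3 ≈ -153.33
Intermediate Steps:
u(I) = 2*I/(7 + I) (u(I) = (I + I)/(I + 7) = (2*I)/(7 + I) = 2*I/(7 + I))
((155 - 53) - 125)*u(-10) = ((155 - 53) - 125)*(2*(-10)/(7 - 10)) = (102 - 125)*(2*(-10)/(-3)) = -46*(-10)*(-1)/3 = -23*20/3 = -460/3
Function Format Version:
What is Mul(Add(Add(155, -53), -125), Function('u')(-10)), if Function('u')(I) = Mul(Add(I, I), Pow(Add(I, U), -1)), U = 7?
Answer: Rational(-460, 3) ≈ -153.33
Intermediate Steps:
Function('u')(I) = Mul(2, I, Pow(Add(7, I), -1)) (Function('u')(I) = Mul(Add(I, I), Pow(Add(I, 7), -1)) = Mul(Mul(2, I), Pow(Add(7, I), -1)) = Mul(2, I, Pow(Add(7, I), -1)))
Mul(Add(Add(155, -53), -125), Function('u')(-10)) = Mul(Add(Add(155, -53), -125), Mul(2, -10, Pow(Add(7, -10), -1))) = Mul(Add(102, -125), Mul(2, -10, Pow(-3, -1))) = Mul(-23, Mul(2, -10, Rational(-1, 3))) = Mul(-23, Rational(20, 3)) = Rational(-460, 3)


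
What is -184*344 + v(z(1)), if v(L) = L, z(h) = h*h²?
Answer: -63295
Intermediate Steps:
z(h) = h³
-184*344 + v(z(1)) = -184*344 + 1³ = -63296 + 1 = -63295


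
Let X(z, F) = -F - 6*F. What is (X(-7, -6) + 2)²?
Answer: 1936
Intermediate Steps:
X(z, F) = -7*F
(X(-7, -6) + 2)² = (-7*(-6) + 2)² = (42 + 2)² = 44² = 1936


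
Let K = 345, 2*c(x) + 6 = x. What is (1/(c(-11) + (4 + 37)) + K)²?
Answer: 502970329/4225 ≈ 1.1905e+5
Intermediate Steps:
c(x) = -3 + x/2
(1/(c(-11) + (4 + 37)) + K)² = (1/((-3 + (½)*(-11)) + (4 + 37)) + 345)² = (1/((-3 - 11/2) + 41) + 345)² = (1/(-17/2 + 41) + 345)² = (1/(65/2) + 345)² = (2/65 + 345)² = (22427/65)² = 502970329/4225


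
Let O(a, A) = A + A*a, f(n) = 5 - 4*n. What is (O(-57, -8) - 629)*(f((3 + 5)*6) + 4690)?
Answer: -815043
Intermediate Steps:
(O(-57, -8) - 629)*(f((3 + 5)*6) + 4690) = (-8*(1 - 57) - 629)*((5 - 4*(3 + 5)*6) + 4690) = (-8*(-56) - 629)*((5 - 32*6) + 4690) = (448 - 629)*((5 - 4*48) + 4690) = -181*((5 - 192) + 4690) = -181*(-187 + 4690) = -181*4503 = -815043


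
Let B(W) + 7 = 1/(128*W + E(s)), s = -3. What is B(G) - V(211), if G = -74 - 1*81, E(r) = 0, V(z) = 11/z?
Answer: -29522131/4186240 ≈ -7.0522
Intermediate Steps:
G = -155 (G = -74 - 81 = -155)
B(W) = -7 + 1/(128*W) (B(W) = -7 + 1/(128*W + 0) = -7 + 1/(128*W))
B(G) - V(211) = (-7 + (1/128)/(-155)) - 11/211 = (-7 + (1/128)*(-1/155)) - 11/211 = (-7 - 1/19840) - 1*11/211 = -138881/19840 - 11/211 = -29522131/4186240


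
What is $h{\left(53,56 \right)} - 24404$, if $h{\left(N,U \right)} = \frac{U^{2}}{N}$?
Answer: $- \frac{1290276}{53} \approx -24345.0$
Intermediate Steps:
$h{\left(N,U \right)} = \frac{U^{2}}{N}$
$h{\left(53,56 \right)} - 24404 = \frac{56^{2}}{53} - 24404 = \frac{1}{53} \cdot 3136 - 24404 = \frac{3136}{53} - 24404 = - \frac{1290276}{53}$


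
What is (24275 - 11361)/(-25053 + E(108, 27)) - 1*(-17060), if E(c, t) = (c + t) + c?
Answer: 211622843/12405 ≈ 17059.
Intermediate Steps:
E(c, t) = t + 2*c
(24275 - 11361)/(-25053 + E(108, 27)) - 1*(-17060) = (24275 - 11361)/(-25053 + (27 + 2*108)) - 1*(-17060) = 12914/(-25053 + (27 + 216)) + 17060 = 12914/(-25053 + 243) + 17060 = 12914/(-24810) + 17060 = 12914*(-1/24810) + 17060 = -6457/12405 + 17060 = 211622843/12405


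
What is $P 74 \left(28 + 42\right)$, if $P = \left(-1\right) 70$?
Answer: $-362600$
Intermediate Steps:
$P = -70$
$P 74 \left(28 + 42\right) = \left(-70\right) 74 \left(28 + 42\right) = \left(-5180\right) 70 = -362600$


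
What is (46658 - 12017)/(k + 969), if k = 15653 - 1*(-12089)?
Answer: 34641/28711 ≈ 1.2065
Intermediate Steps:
k = 27742 (k = 15653 + 12089 = 27742)
(46658 - 12017)/(k + 969) = (46658 - 12017)/(27742 + 969) = 34641/28711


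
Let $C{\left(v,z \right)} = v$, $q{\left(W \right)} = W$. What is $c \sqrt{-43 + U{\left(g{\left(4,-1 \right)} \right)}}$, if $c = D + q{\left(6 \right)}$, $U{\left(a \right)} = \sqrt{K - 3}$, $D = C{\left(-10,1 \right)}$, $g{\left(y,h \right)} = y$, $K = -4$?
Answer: $- 4 \sqrt{-43 + i \sqrt{7}} \approx -0.80657 - 26.242 i$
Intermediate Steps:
$D = -10$
$U{\left(a \right)} = i \sqrt{7}$ ($U{\left(a \right)} = \sqrt{-4 - 3} = \sqrt{-7} = i \sqrt{7}$)
$c = -4$ ($c = -10 + 6 = -4$)
$c \sqrt{-43 + U{\left(g{\left(4,-1 \right)} \right)}} = - 4 \sqrt{-43 + i \sqrt{7}}$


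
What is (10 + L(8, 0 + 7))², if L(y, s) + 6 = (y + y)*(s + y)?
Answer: 59536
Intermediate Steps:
L(y, s) = -6 + 2*y*(s + y) (L(y, s) = -6 + (y + y)*(s + y) = -6 + (2*y)*(s + y) = -6 + 2*y*(s + y))
(10 + L(8, 0 + 7))² = (10 + (-6 + 2*8² + 2*(0 + 7)*8))² = (10 + (-6 + 2*64 + 2*7*8))² = (10 + (-6 + 128 + 112))² = (10 + 234)² = 244² = 59536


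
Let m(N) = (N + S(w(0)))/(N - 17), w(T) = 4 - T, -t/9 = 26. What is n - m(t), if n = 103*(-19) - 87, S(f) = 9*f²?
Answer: -513134/251 ≈ -2044.4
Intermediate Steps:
t = -234 (t = -9*26 = -234)
n = -2044 (n = -1957 - 87 = -2044)
m(N) = (144 + N)/(-17 + N) (m(N) = (N + 9*(4 - 1*0)²)/(N - 17) = (N + 9*(4 + 0)²)/(-17 + N) = (N + 9*4²)/(-17 + N) = (N + 9*16)/(-17 + N) = (N + 144)/(-17 + N) = (144 + N)/(-17 + N))
n - m(t) = -2044 - (144 - 234)/(-17 - 234) = -2044 - (-90)/(-251) = -2044 - (-1)*(-90)/251 = -2044 - 1*90/251 = -2044 - 90/251 = -513134/251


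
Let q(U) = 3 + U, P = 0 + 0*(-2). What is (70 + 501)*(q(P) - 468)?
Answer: -265515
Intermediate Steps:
P = 0 (P = 0 + 0 = 0)
(70 + 501)*(q(P) - 468) = (70 + 501)*((3 + 0) - 468) = 571*(3 - 468) = 571*(-465) = -265515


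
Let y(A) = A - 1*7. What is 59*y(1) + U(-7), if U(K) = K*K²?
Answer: -697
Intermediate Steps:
y(A) = -7 + A (y(A) = A - 7 = -7 + A)
U(K) = K³
59*y(1) + U(-7) = 59*(-7 + 1) + (-7)³ = 59*(-6) - 343 = -354 - 343 = -697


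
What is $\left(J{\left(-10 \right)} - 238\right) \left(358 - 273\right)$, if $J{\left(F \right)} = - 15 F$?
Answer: $-7480$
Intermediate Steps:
$\left(J{\left(-10 \right)} - 238\right) \left(358 - 273\right) = \left(\left(-15\right) \left(-10\right) - 238\right) \left(358 - 273\right) = \left(150 - 238\right) 85 = \left(-88\right) 85 = -7480$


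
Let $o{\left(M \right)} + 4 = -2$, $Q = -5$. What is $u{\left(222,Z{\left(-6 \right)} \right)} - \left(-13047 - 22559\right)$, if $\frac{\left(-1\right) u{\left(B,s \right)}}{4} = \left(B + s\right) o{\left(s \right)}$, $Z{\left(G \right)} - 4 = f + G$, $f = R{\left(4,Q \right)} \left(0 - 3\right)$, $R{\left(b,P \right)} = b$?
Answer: $40598$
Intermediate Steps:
$o{\left(M \right)} = -6$ ($o{\left(M \right)} = -4 - 2 = -6$)
$f = -12$ ($f = 4 \left(0 - 3\right) = 4 \left(-3\right) = -12$)
$Z{\left(G \right)} = -8 + G$ ($Z{\left(G \right)} = 4 + \left(-12 + G\right) = -8 + G$)
$u{\left(B,s \right)} = 24 B + 24 s$ ($u{\left(B,s \right)} = - 4 \left(B + s\right) \left(-6\right) = - 4 \left(- 6 B - 6 s\right) = 24 B + 24 s$)
$u{\left(222,Z{\left(-6 \right)} \right)} - \left(-13047 - 22559\right) = \left(24 \cdot 222 + 24 \left(-8 - 6\right)\right) - \left(-13047 - 22559\right) = \left(5328 + 24 \left(-14\right)\right) - -35606 = \left(5328 - 336\right) + 35606 = 4992 + 35606 = 40598$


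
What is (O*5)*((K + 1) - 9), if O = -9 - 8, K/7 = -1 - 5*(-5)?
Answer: -13600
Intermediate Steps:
K = 168 (K = 7*(-1 - 5*(-5)) = 7*(-1 + 25) = 7*24 = 168)
O = -17
(O*5)*((K + 1) - 9) = (-17*5)*((168 + 1) - 9) = -85*(169 - 9) = -85*160 = -13600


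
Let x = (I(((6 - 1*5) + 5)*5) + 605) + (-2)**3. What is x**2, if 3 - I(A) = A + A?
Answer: 291600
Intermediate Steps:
I(A) = 3 - 2*A (I(A) = 3 - (A + A) = 3 - 2*A)
x = 540 (x = ((3 - 2*((6 - 1*5) + 5)*5) + 605) + (-2)**3 = ((3 - 2*((6 - 5) + 5)*5) + 605) - 8 = ((3 - 2*(1 + 5)*5) + 605) - 8 = ((3 - 12*5) + 605) - 8 = ((3 - 2*30) + 605) - 8 = ((3 - 60) + 605) - 8 = (-57 + 605) - 8 = 548 - 8 = 540)
x**2 = 540**2 = 291600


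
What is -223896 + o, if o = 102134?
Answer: -121762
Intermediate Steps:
-223896 + o = -223896 + 102134 = -121762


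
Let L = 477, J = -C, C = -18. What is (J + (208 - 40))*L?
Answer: 88722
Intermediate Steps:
J = 18 (J = -1*(-18) = 18)
(J + (208 - 40))*L = (18 + (208 - 40))*477 = (18 + 168)*477 = 186*477 = 88722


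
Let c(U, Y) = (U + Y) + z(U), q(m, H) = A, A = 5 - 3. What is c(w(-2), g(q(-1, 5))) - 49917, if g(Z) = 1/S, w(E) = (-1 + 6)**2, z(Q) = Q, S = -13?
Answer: -648272/13 ≈ -49867.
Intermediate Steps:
A = 2
q(m, H) = 2
w(E) = 25 (w(E) = 5**2 = 25)
g(Z) = -1/13 (g(Z) = 1/(-13) = -1/13)
c(U, Y) = Y + 2*U (c(U, Y) = (U + Y) + U = Y + 2*U)
c(w(-2), g(q(-1, 5))) - 49917 = (-1/13 + 2*25) - 49917 = (-1/13 + 50) - 49917 = 649/13 - 49917 = -648272/13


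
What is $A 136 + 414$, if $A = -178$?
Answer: $-23794$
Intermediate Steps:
$A 136 + 414 = \left(-178\right) 136 + 414 = -24208 + 414 = -23794$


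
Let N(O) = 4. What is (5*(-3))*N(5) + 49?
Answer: -11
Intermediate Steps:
(5*(-3))*N(5) + 49 = (5*(-3))*4 + 49 = -15*4 + 49 = -60 + 49 = -11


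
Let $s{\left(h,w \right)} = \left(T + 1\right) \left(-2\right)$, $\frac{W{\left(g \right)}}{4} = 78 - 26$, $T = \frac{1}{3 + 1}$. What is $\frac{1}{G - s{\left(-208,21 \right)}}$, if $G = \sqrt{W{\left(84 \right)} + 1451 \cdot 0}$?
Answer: $- \frac{10}{807} + \frac{16 \sqrt{13}}{807} \approx 0.059094$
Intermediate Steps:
$T = \frac{1}{4} \approx 0.25$
$W{\left(g \right)} = 208$ ($W{\left(g \right)} = 4 \left(78 - 26\right) = 4 \cdot 52 = 208$)
$s{\left(h,w \right)} = - \frac{5}{2}$ ($s{\left(h,w \right)} = \left(\frac{1}{4} + 1\right) \left(-2\right) = \frac{5}{4} \left(-2\right) = - \frac{5}{2}$)
$G = 4 \sqrt{13}$ ($G = \sqrt{208 + 1451 \cdot 0} = \sqrt{208 + 0} = \sqrt{208} = 4 \sqrt{13} \approx 14.422$)
$\frac{1}{G - s{\left(-208,21 \right)}} = \frac{1}{4 \sqrt{13} - - \frac{5}{2}} = \frac{1}{4 \sqrt{13} + \frac{5}{2}} = \frac{1}{\frac{5}{2} + 4 \sqrt{13}}$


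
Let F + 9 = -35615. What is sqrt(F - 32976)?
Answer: 70*I*sqrt(14) ≈ 261.92*I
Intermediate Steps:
F = -35624 (F = -9 - 35615 = -35624)
sqrt(F - 32976) = sqrt(-35624 - 32976) = sqrt(-68600) = 70*I*sqrt(14)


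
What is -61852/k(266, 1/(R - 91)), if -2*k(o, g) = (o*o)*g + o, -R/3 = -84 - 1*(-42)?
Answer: 44180/817 ≈ 54.076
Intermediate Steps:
R = 126 (R = -3*(-84 - 1*(-42)) = -3*(-84 + 42) = -3*(-42) = 126)
k(o, g) = -o/2 - g*o²/2 (k(o, g) = -((o*o)*g + o)/2 = -(o²*g + o)/2 = -(g*o² + o)/2 = -(o + g*o²)/2 = -o/2 - g*o²/2)
-61852/k(266, 1/(R - 91)) = -61852*(-1/(133*(1 + 266/(126 - 91)))) = -61852*(-1/(133*(1 + 266/35))) = -61852*(-1/(133*(1 + (1/35)*266))) = -61852*(-1/(133*(1 + 38/5))) = -61852/((-½*266*43/5)) = -61852/(-5719/5) = -61852*(-5/5719) = 44180/817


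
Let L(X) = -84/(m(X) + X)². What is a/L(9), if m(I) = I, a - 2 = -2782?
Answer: 75060/7 ≈ 10723.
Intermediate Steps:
a = -2780 (a = 2 - 2782 = -2780)
L(X) = -21/X² (L(X) = -84/(X + X)² = -84*1/(4*X²) = -21/X²)
a/L(9) = -2780/((-21/9²)) = -2780/((-21*1/81)) = -2780/(-7/27) = -2780*(-27/7) = 75060/7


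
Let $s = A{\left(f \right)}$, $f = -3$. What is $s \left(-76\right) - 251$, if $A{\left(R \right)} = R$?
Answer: $-23$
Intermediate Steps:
$s = -3$
$s \left(-76\right) - 251 = \left(-3\right) \left(-76\right) - 251 = 228 - 251 = -23$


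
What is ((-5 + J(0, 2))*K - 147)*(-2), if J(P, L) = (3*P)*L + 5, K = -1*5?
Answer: 294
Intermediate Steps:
K = -5
J(P, L) = 5 + 3*L*P (J(P, L) = 3*L*P + 5 = 5 + 3*L*P)
((-5 + J(0, 2))*K - 147)*(-2) = ((-5 + (5 + 3*2*0))*(-5) - 147)*(-2) = ((-5 + (5 + 0))*(-5) - 147)*(-2) = ((-5 + 5)*(-5) - 147)*(-2) = (0*(-5) - 147)*(-2) = (0 - 147)*(-2) = -147*(-2) = 294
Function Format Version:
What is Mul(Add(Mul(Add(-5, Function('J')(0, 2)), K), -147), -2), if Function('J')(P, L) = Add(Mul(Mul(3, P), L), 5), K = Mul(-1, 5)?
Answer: 294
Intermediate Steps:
K = -5
Function('J')(P, L) = Add(5, Mul(3, L, P)) (Function('J')(P, L) = Add(Mul(3, L, P), 5) = Add(5, Mul(3, L, P)))
Mul(Add(Mul(Add(-5, Function('J')(0, 2)), K), -147), -2) = Mul(Add(Mul(Add(-5, Add(5, Mul(3, 2, 0))), -5), -147), -2) = Mul(Add(Mul(Add(-5, Add(5, 0)), -5), -147), -2) = Mul(Add(Mul(Add(-5, 5), -5), -147), -2) = Mul(Add(Mul(0, -5), -147), -2) = Mul(Add(0, -147), -2) = Mul(-147, -2) = 294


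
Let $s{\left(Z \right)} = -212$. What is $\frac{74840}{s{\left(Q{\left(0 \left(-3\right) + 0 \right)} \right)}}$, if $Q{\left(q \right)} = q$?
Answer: $- \frac{18710}{53} \approx -353.02$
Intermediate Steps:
$\frac{74840}{s{\left(Q{\left(0 \left(-3\right) + 0 \right)} \right)}} = \frac{74840}{-212} = 74840 \left(- \frac{1}{212}\right) = - \frac{18710}{53}$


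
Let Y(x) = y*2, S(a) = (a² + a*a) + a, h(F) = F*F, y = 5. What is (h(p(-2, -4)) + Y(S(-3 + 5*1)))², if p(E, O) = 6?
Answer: 2116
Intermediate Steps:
h(F) = F²
S(a) = a + 2*a² (S(a) = (a² + a²) + a = 2*a² + a = a + 2*a²)
Y(x) = 10 (Y(x) = 5*2 = 10)
(h(p(-2, -4)) + Y(S(-3 + 5*1)))² = (6² + 10)² = (36 + 10)² = 46² = 2116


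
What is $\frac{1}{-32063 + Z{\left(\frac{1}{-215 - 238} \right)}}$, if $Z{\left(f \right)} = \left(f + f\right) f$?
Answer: $- \frac{205209}{6579616165} \approx -3.1189 \cdot 10^{-5}$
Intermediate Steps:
$Z{\left(f \right)} = 2 f^{2}$ ($Z{\left(f \right)} = 2 f f = 2 f^{2}$)
$\frac{1}{-32063 + Z{\left(\frac{1}{-215 - 238} \right)}} = \frac{1}{-32063 + 2 \left(\frac{1}{-215 - 238}\right)^{2}} = \frac{1}{-32063 + 2 \left(\frac{1}{-453}\right)^{2}} = \frac{1}{-32063 + 2 \left(- \frac{1}{453}\right)^{2}} = \frac{1}{-32063 + 2 \cdot \frac{1}{205209}} = \frac{1}{-32063 + \frac{2}{205209}} = \frac{1}{- \frac{6579616165}{205209}} = - \frac{205209}{6579616165}$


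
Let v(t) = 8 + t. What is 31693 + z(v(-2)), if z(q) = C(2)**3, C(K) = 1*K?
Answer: 31701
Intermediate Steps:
C(K) = K
z(q) = 8 (z(q) = 2**3 = 8)
31693 + z(v(-2)) = 31693 + 8 = 31701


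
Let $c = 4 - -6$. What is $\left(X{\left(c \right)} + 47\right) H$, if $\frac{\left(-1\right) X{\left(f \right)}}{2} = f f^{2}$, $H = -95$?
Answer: $185535$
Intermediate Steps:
$c = 10$ ($c = 4 + 6 = 10$)
$X{\left(f \right)} = - 2 f^{3}$ ($X{\left(f \right)} = - 2 f f^{2} = - 2 f^{3}$)
$\left(X{\left(c \right)} + 47\right) H = \left(- 2 \cdot 10^{3} + 47\right) \left(-95\right) = \left(\left(-2\right) 1000 + 47\right) \left(-95\right) = \left(-2000 + 47\right) \left(-95\right) = \left(-1953\right) \left(-95\right) = 185535$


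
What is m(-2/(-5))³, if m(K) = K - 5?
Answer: -12167/125 ≈ -97.336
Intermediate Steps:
m(K) = -5 + K
m(-2/(-5))³ = (-5 - 2/(-5))³ = (-5 - 2*(-⅕))³ = (-5 + ⅖)³ = (-23/5)³ = -12167/125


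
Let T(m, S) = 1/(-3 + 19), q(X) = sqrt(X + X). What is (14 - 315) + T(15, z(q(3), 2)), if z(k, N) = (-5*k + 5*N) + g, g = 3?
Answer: -4815/16 ≈ -300.94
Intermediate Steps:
q(X) = sqrt(2)*sqrt(X) (q(X) = sqrt(2*X) = sqrt(2)*sqrt(X))
z(k, N) = 3 - 5*k + 5*N (z(k, N) = (-5*k + 5*N) + 3 = 3 - 5*k + 5*N)
T(m, S) = 1/16
(14 - 315) + T(15, z(q(3), 2)) = (14 - 315) + 1/16 = -301 + 1/16 = -4815/16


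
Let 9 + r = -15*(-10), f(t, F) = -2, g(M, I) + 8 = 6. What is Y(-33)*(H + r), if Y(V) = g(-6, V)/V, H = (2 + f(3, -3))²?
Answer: 94/11 ≈ 8.5455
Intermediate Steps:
g(M, I) = -2 (g(M, I) = -8 + 6 = -2)
r = 141 (r = -9 - 15*(-10) = -9 + 150 = 141)
H = 0 (H = (2 - 2)² = 0² = 0)
Y(V) = -2/V
Y(-33)*(H + r) = (-2/(-33))*(0 + 141) = -2*(-1/33)*141 = (2/33)*141 = 94/11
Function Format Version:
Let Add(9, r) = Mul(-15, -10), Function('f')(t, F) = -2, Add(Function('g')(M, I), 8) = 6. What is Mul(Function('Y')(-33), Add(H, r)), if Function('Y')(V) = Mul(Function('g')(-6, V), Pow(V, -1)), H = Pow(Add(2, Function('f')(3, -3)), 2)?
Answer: Rational(94, 11) ≈ 8.5455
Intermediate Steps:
Function('g')(M, I) = -2 (Function('g')(M, I) = Add(-8, 6) = -2)
r = 141 (r = Add(-9, Mul(-15, -10)) = Add(-9, 150) = 141)
H = 0 (H = Pow(Add(2, -2), 2) = Pow(0, 2) = 0)
Function('Y')(V) = Mul(-2, Pow(V, -1))
Mul(Function('Y')(-33), Add(H, r)) = Mul(Mul(-2, Pow(-33, -1)), Add(0, 141)) = Mul(Mul(-2, Rational(-1, 33)), 141) = Mul(Rational(2, 33), 141) = Rational(94, 11)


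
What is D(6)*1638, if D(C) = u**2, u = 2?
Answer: 6552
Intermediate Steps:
D(C) = 4 (D(C) = 2**2 = 4)
D(6)*1638 = 4*1638 = 6552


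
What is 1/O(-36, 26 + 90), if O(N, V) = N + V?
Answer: 1/80 ≈ 0.012500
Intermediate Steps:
1/O(-36, 26 + 90) = 1/(-36 + (26 + 90)) = 1/(-36 + 116) = 1/80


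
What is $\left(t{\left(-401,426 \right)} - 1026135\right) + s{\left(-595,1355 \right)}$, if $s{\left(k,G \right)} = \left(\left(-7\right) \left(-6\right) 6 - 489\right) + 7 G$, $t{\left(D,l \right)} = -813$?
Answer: $-1017700$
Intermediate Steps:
$s{\left(k,G \right)} = -237 + 7 G$ ($s{\left(k,G \right)} = \left(42 \cdot 6 - 489\right) + 7 G = \left(252 - 489\right) + 7 G = -237 + 7 G$)
$\left(t{\left(-401,426 \right)} - 1026135\right) + s{\left(-595,1355 \right)} = \left(-813 - 1026135\right) + \left(-237 + 7 \cdot 1355\right) = -1026948 + \left(-237 + 9485\right) = -1026948 + 9248 = -1017700$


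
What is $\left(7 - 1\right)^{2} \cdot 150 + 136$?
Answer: $5536$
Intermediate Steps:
$\left(7 - 1\right)^{2} \cdot 150 + 136 = 6^{2} \cdot 150 + 136 = 36 \cdot 150 + 136 = 5400 + 136 = 5536$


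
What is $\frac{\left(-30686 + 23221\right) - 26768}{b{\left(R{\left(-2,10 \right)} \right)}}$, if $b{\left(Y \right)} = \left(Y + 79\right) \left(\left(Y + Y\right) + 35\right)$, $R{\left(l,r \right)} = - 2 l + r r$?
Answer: $- \frac{11411}{14823} \approx -0.76982$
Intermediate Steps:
$R{\left(l,r \right)} = r^{2} - 2 l$ ($R{\left(l,r \right)} = - 2 l + r^{2} = r^{2} - 2 l$)
$b{\left(Y \right)} = \left(35 + 2 Y\right) \left(79 + Y\right)$ ($b{\left(Y \right)} = \left(79 + Y\right) \left(2 Y + 35\right) = \left(79 + Y\right) \left(35 + 2 Y\right) = \left(35 + 2 Y\right) \left(79 + Y\right)$)
$\frac{\left(-30686 + 23221\right) - 26768}{b{\left(R{\left(-2,10 \right)} \right)}} = \frac{\left(-30686 + 23221\right) - 26768}{2765 + 2 \left(10^{2} - -4\right)^{2} + 193 \left(10^{2} - -4\right)} = \frac{-7465 - 26768}{2765 + 2 \left(100 + 4\right)^{2} + 193 \left(100 + 4\right)} = - \frac{34233}{2765 + 2 \cdot 104^{2} + 193 \cdot 104} = - \frac{34233}{2765 + 2 \cdot 10816 + 20072} = - \frac{34233}{2765 + 21632 + 20072} = - \frac{34233}{44469} = \left(-34233\right) \frac{1}{44469} = - \frac{11411}{14823}$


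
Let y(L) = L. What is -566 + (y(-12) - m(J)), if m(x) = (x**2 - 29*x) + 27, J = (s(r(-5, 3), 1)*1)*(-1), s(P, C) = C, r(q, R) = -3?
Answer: -635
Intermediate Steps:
J = -1 (J = (1*1)*(-1) = 1*(-1) = -1)
m(x) = 27 + x**2 - 29*x
-566 + (y(-12) - m(J)) = -566 + (-12 - (27 + (-1)**2 - 29*(-1))) = -566 + (-12 - (27 + 1 + 29)) = -566 + (-12 - 1*57) = -566 + (-12 - 57) = -566 - 69 = -635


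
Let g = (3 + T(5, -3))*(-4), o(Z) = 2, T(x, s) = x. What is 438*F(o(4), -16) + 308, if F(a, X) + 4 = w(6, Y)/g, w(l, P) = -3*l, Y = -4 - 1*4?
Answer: -9581/8 ≈ -1197.6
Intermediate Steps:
Y = -8 (Y = -4 - 4 = -8)
g = -32 (g = (3 + 5)*(-4) = 8*(-4) = -32)
F(a, X) = -55/16 (F(a, X) = -4 - 3*6/(-32) = -4 - 18*(-1/32) = -4 + 9/16 = -55/16)
438*F(o(4), -16) + 308 = 438*(-55/16) + 308 = -12045/8 + 308 = -9581/8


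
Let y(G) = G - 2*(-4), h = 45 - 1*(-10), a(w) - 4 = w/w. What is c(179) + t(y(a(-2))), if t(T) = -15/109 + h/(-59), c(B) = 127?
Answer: 809857/6431 ≈ 125.93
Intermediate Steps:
a(w) = 5 (a(w) = 4 + w/w = 4 + 1 = 5)
h = 55 (h = 45 + 10 = 55)
y(G) = 8 + G (y(G) = G + 8 = 8 + G)
t(T) = -6880/6431 (t(T) = -15/109 + 55/(-59) = -15*1/109 + 55*(-1/59) = -15/109 - 55/59 = -6880/6431)
c(179) + t(y(a(-2))) = 127 - 6880/6431 = 809857/6431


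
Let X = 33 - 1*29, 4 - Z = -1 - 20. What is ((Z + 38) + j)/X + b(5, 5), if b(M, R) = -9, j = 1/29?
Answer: 196/29 ≈ 6.7586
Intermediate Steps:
Z = 25 (Z = 4 - (-1 - 20) = 4 - 1*(-21) = 4 + 21 = 25)
X = 4 (X = 33 - 29 = 4)
j = 1/29 ≈ 0.034483
((Z + 38) + j)/X + b(5, 5) = ((25 + 38) + 1/29)/4 - 9 = (63 + 1/29)/4 - 9 = (¼)*(1828/29) - 9 = 457/29 - 9 = 196/29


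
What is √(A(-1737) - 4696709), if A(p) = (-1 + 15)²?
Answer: I*√4696513 ≈ 2167.1*I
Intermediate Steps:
A(p) = 196 (A(p) = 14² = 196)
√(A(-1737) - 4696709) = √(196 - 4696709) = √(-4696513) = I*√4696513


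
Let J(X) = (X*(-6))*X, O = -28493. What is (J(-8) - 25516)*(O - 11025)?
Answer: 1023516200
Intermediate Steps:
J(X) = -6*X² (J(X) = (-6*X)*X = -6*X²)
(J(-8) - 25516)*(O - 11025) = (-6*(-8)² - 25516)*(-28493 - 11025) = (-6*64 - 25516)*(-39518) = (-384 - 25516)*(-39518) = -25900*(-39518) = 1023516200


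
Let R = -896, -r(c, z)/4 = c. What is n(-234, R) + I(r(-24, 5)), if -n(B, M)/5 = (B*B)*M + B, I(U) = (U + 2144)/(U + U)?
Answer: 735924185/3 ≈ 2.4531e+8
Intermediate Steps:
r(c, z) = -4*c
I(U) = (2144 + U)/(2*U) (I(U) = (2144 + U)/((2*U)) = (2144 + U)*(1/(2*U)) = (2144 + U)/(2*U))
n(B, M) = -5*B - 5*M*B² (n(B, M) = -5*((B*B)*M + B) = -5*(B²*M + B) = -5*(M*B² + B) = -5*(B + M*B²) = -5*B - 5*M*B²)
n(-234, R) + I(r(-24, 5)) = -5*(-234)*(1 - 234*(-896)) + (2144 - 4*(-24))/(2*((-4*(-24)))) = -5*(-234)*(1 + 209664) + (½)*(2144 + 96)/96 = -5*(-234)*209665 + (½)*(1/96)*2240 = 245308050 + 35/3 = 735924185/3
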